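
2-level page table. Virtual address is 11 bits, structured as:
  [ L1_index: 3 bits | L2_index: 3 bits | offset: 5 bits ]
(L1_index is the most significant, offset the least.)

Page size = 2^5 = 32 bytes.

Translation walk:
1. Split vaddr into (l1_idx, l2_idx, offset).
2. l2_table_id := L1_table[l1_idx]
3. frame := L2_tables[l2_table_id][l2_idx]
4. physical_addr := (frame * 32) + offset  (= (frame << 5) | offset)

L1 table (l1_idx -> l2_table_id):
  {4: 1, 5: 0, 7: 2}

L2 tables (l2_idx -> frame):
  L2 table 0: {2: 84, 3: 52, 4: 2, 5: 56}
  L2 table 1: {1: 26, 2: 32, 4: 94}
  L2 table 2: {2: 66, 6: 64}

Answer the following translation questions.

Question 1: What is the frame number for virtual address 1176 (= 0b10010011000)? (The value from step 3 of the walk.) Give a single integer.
Answer: 94

Derivation:
vaddr = 1176: l1_idx=4, l2_idx=4
L1[4] = 1; L2[1][4] = 94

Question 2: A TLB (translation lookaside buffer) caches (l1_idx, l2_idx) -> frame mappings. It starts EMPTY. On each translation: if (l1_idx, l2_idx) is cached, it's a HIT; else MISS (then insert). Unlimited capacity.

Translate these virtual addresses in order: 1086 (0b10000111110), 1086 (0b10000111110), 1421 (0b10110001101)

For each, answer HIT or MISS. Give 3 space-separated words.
Answer: MISS HIT MISS

Derivation:
vaddr=1086: (4,1) not in TLB -> MISS, insert
vaddr=1086: (4,1) in TLB -> HIT
vaddr=1421: (5,4) not in TLB -> MISS, insert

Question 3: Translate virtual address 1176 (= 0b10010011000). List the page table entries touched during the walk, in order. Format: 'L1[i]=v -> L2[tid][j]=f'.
vaddr = 1176 = 0b10010011000
Split: l1_idx=4, l2_idx=4, offset=24

Answer: L1[4]=1 -> L2[1][4]=94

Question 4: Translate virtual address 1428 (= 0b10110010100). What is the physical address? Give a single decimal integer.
Answer: 84

Derivation:
vaddr = 1428 = 0b10110010100
Split: l1_idx=5, l2_idx=4, offset=20
L1[5] = 0
L2[0][4] = 2
paddr = 2 * 32 + 20 = 84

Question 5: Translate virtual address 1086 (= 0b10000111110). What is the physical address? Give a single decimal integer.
vaddr = 1086 = 0b10000111110
Split: l1_idx=4, l2_idx=1, offset=30
L1[4] = 1
L2[1][1] = 26
paddr = 26 * 32 + 30 = 862

Answer: 862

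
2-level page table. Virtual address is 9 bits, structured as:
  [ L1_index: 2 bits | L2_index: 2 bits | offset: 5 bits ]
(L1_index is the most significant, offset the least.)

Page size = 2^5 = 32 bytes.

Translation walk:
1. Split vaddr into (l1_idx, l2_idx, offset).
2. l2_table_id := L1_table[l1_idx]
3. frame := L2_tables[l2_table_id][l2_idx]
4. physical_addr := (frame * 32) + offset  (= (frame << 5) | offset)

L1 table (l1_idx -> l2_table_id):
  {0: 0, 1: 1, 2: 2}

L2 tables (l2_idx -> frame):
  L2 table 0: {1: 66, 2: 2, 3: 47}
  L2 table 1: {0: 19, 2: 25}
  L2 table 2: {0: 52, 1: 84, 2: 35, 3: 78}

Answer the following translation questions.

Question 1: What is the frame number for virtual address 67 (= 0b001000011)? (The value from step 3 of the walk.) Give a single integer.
vaddr = 67: l1_idx=0, l2_idx=2
L1[0] = 0; L2[0][2] = 2

Answer: 2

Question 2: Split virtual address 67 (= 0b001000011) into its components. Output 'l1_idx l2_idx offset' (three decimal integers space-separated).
Answer: 0 2 3

Derivation:
vaddr = 67 = 0b001000011
  top 2 bits -> l1_idx = 0
  next 2 bits -> l2_idx = 2
  bottom 5 bits -> offset = 3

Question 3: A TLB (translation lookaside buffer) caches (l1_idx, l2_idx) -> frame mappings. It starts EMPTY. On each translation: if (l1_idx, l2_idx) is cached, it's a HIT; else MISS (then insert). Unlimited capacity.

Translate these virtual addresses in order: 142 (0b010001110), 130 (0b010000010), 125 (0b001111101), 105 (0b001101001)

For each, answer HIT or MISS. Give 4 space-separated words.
vaddr=142: (1,0) not in TLB -> MISS, insert
vaddr=130: (1,0) in TLB -> HIT
vaddr=125: (0,3) not in TLB -> MISS, insert
vaddr=105: (0,3) in TLB -> HIT

Answer: MISS HIT MISS HIT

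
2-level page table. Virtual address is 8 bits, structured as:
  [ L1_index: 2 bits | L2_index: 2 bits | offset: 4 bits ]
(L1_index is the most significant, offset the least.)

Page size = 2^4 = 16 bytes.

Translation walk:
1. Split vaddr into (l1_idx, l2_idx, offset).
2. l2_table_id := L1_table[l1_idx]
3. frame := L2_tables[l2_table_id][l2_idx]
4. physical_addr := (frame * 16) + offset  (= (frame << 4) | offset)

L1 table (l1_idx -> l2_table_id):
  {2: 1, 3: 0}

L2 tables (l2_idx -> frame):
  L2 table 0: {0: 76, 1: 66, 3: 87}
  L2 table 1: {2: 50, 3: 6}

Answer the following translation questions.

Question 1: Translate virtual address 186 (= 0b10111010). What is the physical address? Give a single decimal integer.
vaddr = 186 = 0b10111010
Split: l1_idx=2, l2_idx=3, offset=10
L1[2] = 1
L2[1][3] = 6
paddr = 6 * 16 + 10 = 106

Answer: 106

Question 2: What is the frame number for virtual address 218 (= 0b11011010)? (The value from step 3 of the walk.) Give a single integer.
Answer: 66

Derivation:
vaddr = 218: l1_idx=3, l2_idx=1
L1[3] = 0; L2[0][1] = 66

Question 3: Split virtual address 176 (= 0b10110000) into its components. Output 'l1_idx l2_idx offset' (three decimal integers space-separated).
vaddr = 176 = 0b10110000
  top 2 bits -> l1_idx = 2
  next 2 bits -> l2_idx = 3
  bottom 4 bits -> offset = 0

Answer: 2 3 0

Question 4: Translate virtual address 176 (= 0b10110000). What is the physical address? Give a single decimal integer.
Answer: 96

Derivation:
vaddr = 176 = 0b10110000
Split: l1_idx=2, l2_idx=3, offset=0
L1[2] = 1
L2[1][3] = 6
paddr = 6 * 16 + 0 = 96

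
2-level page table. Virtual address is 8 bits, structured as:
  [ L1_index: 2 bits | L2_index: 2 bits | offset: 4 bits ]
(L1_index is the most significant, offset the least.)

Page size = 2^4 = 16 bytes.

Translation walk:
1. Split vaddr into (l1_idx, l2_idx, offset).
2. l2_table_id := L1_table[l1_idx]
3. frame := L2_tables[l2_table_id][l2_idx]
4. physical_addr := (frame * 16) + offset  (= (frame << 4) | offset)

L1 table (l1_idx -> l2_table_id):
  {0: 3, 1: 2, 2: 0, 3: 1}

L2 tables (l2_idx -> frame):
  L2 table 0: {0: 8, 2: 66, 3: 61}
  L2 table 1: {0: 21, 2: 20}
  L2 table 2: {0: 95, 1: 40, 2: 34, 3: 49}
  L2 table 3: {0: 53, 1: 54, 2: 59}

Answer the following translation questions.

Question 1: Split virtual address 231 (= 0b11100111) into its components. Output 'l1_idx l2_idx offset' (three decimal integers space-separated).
vaddr = 231 = 0b11100111
  top 2 bits -> l1_idx = 3
  next 2 bits -> l2_idx = 2
  bottom 4 bits -> offset = 7

Answer: 3 2 7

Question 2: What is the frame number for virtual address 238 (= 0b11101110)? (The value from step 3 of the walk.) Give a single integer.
vaddr = 238: l1_idx=3, l2_idx=2
L1[3] = 1; L2[1][2] = 20

Answer: 20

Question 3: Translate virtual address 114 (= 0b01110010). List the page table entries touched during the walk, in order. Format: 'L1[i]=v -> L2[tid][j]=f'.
Answer: L1[1]=2 -> L2[2][3]=49

Derivation:
vaddr = 114 = 0b01110010
Split: l1_idx=1, l2_idx=3, offset=2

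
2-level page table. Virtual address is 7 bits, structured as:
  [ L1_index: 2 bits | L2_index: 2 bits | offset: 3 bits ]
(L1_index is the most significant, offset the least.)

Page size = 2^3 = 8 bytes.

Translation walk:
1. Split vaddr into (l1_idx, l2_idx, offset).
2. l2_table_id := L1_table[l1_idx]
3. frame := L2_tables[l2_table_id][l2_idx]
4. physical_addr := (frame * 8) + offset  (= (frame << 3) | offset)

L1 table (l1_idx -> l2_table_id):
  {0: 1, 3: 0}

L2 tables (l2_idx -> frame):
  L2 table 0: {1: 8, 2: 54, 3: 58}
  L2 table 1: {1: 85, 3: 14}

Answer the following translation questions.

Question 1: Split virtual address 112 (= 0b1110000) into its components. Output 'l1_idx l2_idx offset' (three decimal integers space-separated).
vaddr = 112 = 0b1110000
  top 2 bits -> l1_idx = 3
  next 2 bits -> l2_idx = 2
  bottom 3 bits -> offset = 0

Answer: 3 2 0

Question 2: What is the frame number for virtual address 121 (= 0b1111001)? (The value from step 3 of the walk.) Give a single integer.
vaddr = 121: l1_idx=3, l2_idx=3
L1[3] = 0; L2[0][3] = 58

Answer: 58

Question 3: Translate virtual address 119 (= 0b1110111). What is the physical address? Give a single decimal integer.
vaddr = 119 = 0b1110111
Split: l1_idx=3, l2_idx=2, offset=7
L1[3] = 0
L2[0][2] = 54
paddr = 54 * 8 + 7 = 439

Answer: 439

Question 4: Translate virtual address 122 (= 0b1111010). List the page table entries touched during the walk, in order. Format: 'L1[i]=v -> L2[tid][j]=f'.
vaddr = 122 = 0b1111010
Split: l1_idx=3, l2_idx=3, offset=2

Answer: L1[3]=0 -> L2[0][3]=58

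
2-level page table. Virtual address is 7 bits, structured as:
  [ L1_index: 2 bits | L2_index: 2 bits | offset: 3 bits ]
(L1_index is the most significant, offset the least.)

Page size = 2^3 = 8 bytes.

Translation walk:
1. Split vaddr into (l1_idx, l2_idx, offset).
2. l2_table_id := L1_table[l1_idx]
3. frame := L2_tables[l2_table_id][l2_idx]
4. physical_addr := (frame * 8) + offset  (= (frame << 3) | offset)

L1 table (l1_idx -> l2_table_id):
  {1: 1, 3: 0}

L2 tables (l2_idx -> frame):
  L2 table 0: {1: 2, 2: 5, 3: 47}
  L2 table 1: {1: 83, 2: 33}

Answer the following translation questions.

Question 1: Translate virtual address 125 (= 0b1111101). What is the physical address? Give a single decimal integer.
Answer: 381

Derivation:
vaddr = 125 = 0b1111101
Split: l1_idx=3, l2_idx=3, offset=5
L1[3] = 0
L2[0][3] = 47
paddr = 47 * 8 + 5 = 381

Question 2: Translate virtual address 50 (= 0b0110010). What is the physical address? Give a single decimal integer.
Answer: 266

Derivation:
vaddr = 50 = 0b0110010
Split: l1_idx=1, l2_idx=2, offset=2
L1[1] = 1
L2[1][2] = 33
paddr = 33 * 8 + 2 = 266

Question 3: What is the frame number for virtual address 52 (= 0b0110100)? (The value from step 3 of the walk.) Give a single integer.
vaddr = 52: l1_idx=1, l2_idx=2
L1[1] = 1; L2[1][2] = 33

Answer: 33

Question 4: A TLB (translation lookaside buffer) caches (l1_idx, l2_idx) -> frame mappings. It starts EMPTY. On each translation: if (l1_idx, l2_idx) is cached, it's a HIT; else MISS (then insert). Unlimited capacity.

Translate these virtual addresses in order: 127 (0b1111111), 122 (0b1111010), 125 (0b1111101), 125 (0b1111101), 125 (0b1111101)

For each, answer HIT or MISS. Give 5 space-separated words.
vaddr=127: (3,3) not in TLB -> MISS, insert
vaddr=122: (3,3) in TLB -> HIT
vaddr=125: (3,3) in TLB -> HIT
vaddr=125: (3,3) in TLB -> HIT
vaddr=125: (3,3) in TLB -> HIT

Answer: MISS HIT HIT HIT HIT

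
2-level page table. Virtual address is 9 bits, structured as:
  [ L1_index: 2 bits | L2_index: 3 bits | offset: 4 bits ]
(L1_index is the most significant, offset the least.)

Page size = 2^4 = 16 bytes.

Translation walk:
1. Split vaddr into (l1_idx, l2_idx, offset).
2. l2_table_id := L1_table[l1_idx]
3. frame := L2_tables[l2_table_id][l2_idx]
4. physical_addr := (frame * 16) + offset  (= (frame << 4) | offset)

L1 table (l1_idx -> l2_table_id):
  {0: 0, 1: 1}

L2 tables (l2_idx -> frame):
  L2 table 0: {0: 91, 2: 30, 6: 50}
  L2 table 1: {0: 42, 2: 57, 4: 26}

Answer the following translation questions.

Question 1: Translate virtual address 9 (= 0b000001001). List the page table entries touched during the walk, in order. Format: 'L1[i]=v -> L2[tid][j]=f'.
vaddr = 9 = 0b000001001
Split: l1_idx=0, l2_idx=0, offset=9

Answer: L1[0]=0 -> L2[0][0]=91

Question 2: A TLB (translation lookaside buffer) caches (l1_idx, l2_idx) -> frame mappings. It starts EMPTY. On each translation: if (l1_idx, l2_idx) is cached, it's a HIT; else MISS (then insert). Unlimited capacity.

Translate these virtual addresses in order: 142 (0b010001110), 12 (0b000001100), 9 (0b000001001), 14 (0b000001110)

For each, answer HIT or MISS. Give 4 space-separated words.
vaddr=142: (1,0) not in TLB -> MISS, insert
vaddr=12: (0,0) not in TLB -> MISS, insert
vaddr=9: (0,0) in TLB -> HIT
vaddr=14: (0,0) in TLB -> HIT

Answer: MISS MISS HIT HIT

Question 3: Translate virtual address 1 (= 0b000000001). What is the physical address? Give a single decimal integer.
Answer: 1457

Derivation:
vaddr = 1 = 0b000000001
Split: l1_idx=0, l2_idx=0, offset=1
L1[0] = 0
L2[0][0] = 91
paddr = 91 * 16 + 1 = 1457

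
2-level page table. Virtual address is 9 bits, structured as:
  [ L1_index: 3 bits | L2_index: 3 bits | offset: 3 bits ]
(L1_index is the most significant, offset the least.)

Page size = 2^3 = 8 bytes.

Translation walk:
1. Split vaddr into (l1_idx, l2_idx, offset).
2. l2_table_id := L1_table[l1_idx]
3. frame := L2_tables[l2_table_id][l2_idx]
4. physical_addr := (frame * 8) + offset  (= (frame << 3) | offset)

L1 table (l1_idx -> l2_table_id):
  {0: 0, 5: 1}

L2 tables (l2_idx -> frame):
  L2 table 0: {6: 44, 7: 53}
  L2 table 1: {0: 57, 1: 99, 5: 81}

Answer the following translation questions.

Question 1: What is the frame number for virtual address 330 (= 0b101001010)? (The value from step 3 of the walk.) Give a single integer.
Answer: 99

Derivation:
vaddr = 330: l1_idx=5, l2_idx=1
L1[5] = 1; L2[1][1] = 99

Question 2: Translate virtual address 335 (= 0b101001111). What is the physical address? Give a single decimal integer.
vaddr = 335 = 0b101001111
Split: l1_idx=5, l2_idx=1, offset=7
L1[5] = 1
L2[1][1] = 99
paddr = 99 * 8 + 7 = 799

Answer: 799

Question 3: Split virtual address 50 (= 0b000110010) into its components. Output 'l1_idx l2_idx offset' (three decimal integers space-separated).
vaddr = 50 = 0b000110010
  top 3 bits -> l1_idx = 0
  next 3 bits -> l2_idx = 6
  bottom 3 bits -> offset = 2

Answer: 0 6 2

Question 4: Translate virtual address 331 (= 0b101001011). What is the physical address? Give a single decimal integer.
vaddr = 331 = 0b101001011
Split: l1_idx=5, l2_idx=1, offset=3
L1[5] = 1
L2[1][1] = 99
paddr = 99 * 8 + 3 = 795

Answer: 795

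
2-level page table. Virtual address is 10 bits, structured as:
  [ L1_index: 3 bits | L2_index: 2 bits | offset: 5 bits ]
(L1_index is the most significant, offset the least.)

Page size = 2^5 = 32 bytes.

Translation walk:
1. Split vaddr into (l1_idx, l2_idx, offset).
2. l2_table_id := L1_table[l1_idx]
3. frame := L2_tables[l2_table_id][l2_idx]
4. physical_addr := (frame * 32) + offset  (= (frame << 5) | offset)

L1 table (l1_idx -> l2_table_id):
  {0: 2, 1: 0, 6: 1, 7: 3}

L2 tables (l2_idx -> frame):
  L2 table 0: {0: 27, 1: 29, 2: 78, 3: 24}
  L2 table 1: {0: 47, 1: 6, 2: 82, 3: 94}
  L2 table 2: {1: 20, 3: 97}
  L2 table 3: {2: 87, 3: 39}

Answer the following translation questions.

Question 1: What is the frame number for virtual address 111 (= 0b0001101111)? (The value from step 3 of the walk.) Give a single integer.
Answer: 97

Derivation:
vaddr = 111: l1_idx=0, l2_idx=3
L1[0] = 2; L2[2][3] = 97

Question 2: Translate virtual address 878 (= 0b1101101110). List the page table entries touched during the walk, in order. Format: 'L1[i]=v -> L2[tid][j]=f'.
vaddr = 878 = 0b1101101110
Split: l1_idx=6, l2_idx=3, offset=14

Answer: L1[6]=1 -> L2[1][3]=94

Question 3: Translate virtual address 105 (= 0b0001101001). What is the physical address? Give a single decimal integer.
vaddr = 105 = 0b0001101001
Split: l1_idx=0, l2_idx=3, offset=9
L1[0] = 2
L2[2][3] = 97
paddr = 97 * 32 + 9 = 3113

Answer: 3113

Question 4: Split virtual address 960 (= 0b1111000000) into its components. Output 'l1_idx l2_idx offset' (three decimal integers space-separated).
vaddr = 960 = 0b1111000000
  top 3 bits -> l1_idx = 7
  next 2 bits -> l2_idx = 2
  bottom 5 bits -> offset = 0

Answer: 7 2 0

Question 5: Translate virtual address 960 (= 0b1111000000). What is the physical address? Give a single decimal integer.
vaddr = 960 = 0b1111000000
Split: l1_idx=7, l2_idx=2, offset=0
L1[7] = 3
L2[3][2] = 87
paddr = 87 * 32 + 0 = 2784

Answer: 2784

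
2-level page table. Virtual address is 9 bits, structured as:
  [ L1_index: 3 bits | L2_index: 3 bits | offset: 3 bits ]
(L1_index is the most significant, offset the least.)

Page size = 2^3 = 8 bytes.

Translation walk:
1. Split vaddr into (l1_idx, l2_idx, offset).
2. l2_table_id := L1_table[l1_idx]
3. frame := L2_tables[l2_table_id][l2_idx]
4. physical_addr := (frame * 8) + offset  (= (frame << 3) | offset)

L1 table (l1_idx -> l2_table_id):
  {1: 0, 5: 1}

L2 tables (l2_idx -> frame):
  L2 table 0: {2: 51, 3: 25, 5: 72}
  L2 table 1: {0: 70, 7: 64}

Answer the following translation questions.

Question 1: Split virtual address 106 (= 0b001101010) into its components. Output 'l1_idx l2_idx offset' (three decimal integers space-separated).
vaddr = 106 = 0b001101010
  top 3 bits -> l1_idx = 1
  next 3 bits -> l2_idx = 5
  bottom 3 bits -> offset = 2

Answer: 1 5 2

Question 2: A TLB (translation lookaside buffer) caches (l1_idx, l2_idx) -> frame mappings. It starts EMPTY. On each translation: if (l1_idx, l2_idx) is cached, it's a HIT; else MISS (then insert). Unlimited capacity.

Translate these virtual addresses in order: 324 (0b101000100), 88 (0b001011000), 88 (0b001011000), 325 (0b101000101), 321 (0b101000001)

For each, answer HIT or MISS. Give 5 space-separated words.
Answer: MISS MISS HIT HIT HIT

Derivation:
vaddr=324: (5,0) not in TLB -> MISS, insert
vaddr=88: (1,3) not in TLB -> MISS, insert
vaddr=88: (1,3) in TLB -> HIT
vaddr=325: (5,0) in TLB -> HIT
vaddr=321: (5,0) in TLB -> HIT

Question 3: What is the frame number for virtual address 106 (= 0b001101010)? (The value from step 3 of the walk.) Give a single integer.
Answer: 72

Derivation:
vaddr = 106: l1_idx=1, l2_idx=5
L1[1] = 0; L2[0][5] = 72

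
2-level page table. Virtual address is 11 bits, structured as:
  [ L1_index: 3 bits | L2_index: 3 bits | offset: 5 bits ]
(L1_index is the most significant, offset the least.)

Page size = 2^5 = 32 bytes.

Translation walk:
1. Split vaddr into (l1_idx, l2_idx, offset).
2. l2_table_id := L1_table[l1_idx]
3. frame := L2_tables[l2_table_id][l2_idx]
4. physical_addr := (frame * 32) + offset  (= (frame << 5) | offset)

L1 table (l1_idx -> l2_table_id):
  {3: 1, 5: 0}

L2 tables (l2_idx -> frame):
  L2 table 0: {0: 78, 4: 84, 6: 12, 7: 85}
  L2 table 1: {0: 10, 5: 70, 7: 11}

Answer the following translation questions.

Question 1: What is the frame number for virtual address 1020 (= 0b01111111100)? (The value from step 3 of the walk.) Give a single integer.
Answer: 11

Derivation:
vaddr = 1020: l1_idx=3, l2_idx=7
L1[3] = 1; L2[1][7] = 11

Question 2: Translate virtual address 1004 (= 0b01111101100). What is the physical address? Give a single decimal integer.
vaddr = 1004 = 0b01111101100
Split: l1_idx=3, l2_idx=7, offset=12
L1[3] = 1
L2[1][7] = 11
paddr = 11 * 32 + 12 = 364

Answer: 364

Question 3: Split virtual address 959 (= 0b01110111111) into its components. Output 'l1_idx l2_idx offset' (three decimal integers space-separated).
Answer: 3 5 31

Derivation:
vaddr = 959 = 0b01110111111
  top 3 bits -> l1_idx = 3
  next 3 bits -> l2_idx = 5
  bottom 5 bits -> offset = 31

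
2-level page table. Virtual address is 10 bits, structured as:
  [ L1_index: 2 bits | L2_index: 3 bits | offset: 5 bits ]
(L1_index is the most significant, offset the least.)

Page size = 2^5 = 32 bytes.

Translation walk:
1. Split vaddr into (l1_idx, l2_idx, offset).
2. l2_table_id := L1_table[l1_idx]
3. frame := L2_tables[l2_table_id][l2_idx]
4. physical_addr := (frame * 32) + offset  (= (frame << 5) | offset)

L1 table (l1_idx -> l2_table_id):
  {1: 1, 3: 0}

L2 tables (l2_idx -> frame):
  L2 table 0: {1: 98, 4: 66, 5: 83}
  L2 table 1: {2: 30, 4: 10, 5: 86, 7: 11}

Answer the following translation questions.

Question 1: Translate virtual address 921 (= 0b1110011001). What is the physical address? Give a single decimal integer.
vaddr = 921 = 0b1110011001
Split: l1_idx=3, l2_idx=4, offset=25
L1[3] = 0
L2[0][4] = 66
paddr = 66 * 32 + 25 = 2137

Answer: 2137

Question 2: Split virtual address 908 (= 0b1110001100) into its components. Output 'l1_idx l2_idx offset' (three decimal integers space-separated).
vaddr = 908 = 0b1110001100
  top 2 bits -> l1_idx = 3
  next 3 bits -> l2_idx = 4
  bottom 5 bits -> offset = 12

Answer: 3 4 12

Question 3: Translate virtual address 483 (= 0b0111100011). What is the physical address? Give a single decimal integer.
vaddr = 483 = 0b0111100011
Split: l1_idx=1, l2_idx=7, offset=3
L1[1] = 1
L2[1][7] = 11
paddr = 11 * 32 + 3 = 355

Answer: 355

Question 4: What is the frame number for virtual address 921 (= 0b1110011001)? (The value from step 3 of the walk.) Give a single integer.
vaddr = 921: l1_idx=3, l2_idx=4
L1[3] = 0; L2[0][4] = 66

Answer: 66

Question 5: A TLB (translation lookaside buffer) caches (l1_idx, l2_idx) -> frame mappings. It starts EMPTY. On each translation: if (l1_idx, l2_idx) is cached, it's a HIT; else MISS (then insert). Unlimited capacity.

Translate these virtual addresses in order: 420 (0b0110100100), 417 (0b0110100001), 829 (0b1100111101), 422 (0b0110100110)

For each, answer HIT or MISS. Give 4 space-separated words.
vaddr=420: (1,5) not in TLB -> MISS, insert
vaddr=417: (1,5) in TLB -> HIT
vaddr=829: (3,1) not in TLB -> MISS, insert
vaddr=422: (1,5) in TLB -> HIT

Answer: MISS HIT MISS HIT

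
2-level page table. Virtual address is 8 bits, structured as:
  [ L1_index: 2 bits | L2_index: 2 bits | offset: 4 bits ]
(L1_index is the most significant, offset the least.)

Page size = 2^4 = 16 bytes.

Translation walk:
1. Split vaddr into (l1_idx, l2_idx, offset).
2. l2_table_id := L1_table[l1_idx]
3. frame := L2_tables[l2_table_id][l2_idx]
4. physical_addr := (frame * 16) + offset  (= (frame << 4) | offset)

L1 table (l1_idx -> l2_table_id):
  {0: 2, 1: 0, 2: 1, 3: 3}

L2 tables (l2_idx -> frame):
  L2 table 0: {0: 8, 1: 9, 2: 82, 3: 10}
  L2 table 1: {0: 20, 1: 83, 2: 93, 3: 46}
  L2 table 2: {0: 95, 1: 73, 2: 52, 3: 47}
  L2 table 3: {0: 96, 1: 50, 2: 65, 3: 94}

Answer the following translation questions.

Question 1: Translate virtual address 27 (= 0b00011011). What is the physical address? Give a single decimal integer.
vaddr = 27 = 0b00011011
Split: l1_idx=0, l2_idx=1, offset=11
L1[0] = 2
L2[2][1] = 73
paddr = 73 * 16 + 11 = 1179

Answer: 1179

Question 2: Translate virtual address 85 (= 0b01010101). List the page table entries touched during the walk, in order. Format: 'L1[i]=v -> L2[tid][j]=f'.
vaddr = 85 = 0b01010101
Split: l1_idx=1, l2_idx=1, offset=5

Answer: L1[1]=0 -> L2[0][1]=9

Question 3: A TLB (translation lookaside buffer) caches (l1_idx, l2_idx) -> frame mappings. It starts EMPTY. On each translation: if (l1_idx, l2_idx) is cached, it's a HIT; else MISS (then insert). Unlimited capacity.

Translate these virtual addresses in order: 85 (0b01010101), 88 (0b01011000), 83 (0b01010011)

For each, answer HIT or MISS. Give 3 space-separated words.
Answer: MISS HIT HIT

Derivation:
vaddr=85: (1,1) not in TLB -> MISS, insert
vaddr=88: (1,1) in TLB -> HIT
vaddr=83: (1,1) in TLB -> HIT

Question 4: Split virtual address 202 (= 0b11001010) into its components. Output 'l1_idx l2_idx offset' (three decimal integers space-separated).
Answer: 3 0 10

Derivation:
vaddr = 202 = 0b11001010
  top 2 bits -> l1_idx = 3
  next 2 bits -> l2_idx = 0
  bottom 4 bits -> offset = 10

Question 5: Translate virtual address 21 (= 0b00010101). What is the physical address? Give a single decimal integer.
vaddr = 21 = 0b00010101
Split: l1_idx=0, l2_idx=1, offset=5
L1[0] = 2
L2[2][1] = 73
paddr = 73 * 16 + 5 = 1173

Answer: 1173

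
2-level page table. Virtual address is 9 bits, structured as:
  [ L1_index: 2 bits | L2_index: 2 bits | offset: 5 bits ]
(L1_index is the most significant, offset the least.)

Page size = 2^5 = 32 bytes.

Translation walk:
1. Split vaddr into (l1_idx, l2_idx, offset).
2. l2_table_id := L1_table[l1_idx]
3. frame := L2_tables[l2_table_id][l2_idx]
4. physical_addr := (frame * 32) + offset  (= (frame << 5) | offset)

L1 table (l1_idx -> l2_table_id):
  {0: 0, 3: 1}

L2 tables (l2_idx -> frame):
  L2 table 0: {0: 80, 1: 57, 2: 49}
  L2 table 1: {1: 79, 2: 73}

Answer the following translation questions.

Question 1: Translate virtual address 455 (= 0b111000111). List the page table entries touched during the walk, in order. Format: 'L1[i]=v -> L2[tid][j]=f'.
vaddr = 455 = 0b111000111
Split: l1_idx=3, l2_idx=2, offset=7

Answer: L1[3]=1 -> L2[1][2]=73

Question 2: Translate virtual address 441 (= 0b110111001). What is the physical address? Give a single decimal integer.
Answer: 2553

Derivation:
vaddr = 441 = 0b110111001
Split: l1_idx=3, l2_idx=1, offset=25
L1[3] = 1
L2[1][1] = 79
paddr = 79 * 32 + 25 = 2553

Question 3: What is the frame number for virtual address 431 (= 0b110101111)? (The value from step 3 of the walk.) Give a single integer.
vaddr = 431: l1_idx=3, l2_idx=1
L1[3] = 1; L2[1][1] = 79

Answer: 79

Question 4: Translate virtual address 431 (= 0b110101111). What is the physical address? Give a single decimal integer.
Answer: 2543

Derivation:
vaddr = 431 = 0b110101111
Split: l1_idx=3, l2_idx=1, offset=15
L1[3] = 1
L2[1][1] = 79
paddr = 79 * 32 + 15 = 2543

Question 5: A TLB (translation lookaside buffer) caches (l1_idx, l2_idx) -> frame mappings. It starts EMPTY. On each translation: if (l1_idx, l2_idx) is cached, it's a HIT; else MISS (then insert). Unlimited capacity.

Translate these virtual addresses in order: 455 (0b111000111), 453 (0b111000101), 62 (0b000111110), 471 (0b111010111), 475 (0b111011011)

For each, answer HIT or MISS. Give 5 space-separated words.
vaddr=455: (3,2) not in TLB -> MISS, insert
vaddr=453: (3,2) in TLB -> HIT
vaddr=62: (0,1) not in TLB -> MISS, insert
vaddr=471: (3,2) in TLB -> HIT
vaddr=475: (3,2) in TLB -> HIT

Answer: MISS HIT MISS HIT HIT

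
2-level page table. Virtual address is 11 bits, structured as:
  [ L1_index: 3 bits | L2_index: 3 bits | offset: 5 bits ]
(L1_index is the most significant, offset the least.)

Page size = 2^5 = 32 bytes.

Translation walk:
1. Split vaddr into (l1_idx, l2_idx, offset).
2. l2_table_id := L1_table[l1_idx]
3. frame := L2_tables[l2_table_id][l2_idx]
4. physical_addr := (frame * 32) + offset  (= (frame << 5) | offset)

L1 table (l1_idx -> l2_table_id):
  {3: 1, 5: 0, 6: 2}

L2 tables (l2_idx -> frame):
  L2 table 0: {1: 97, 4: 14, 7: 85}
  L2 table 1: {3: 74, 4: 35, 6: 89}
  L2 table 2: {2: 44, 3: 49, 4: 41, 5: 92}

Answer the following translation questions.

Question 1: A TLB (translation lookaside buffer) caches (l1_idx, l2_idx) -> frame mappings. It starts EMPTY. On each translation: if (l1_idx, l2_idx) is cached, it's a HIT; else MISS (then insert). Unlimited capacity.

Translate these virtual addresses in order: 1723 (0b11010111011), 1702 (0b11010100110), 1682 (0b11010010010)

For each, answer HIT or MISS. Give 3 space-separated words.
Answer: MISS HIT MISS

Derivation:
vaddr=1723: (6,5) not in TLB -> MISS, insert
vaddr=1702: (6,5) in TLB -> HIT
vaddr=1682: (6,4) not in TLB -> MISS, insert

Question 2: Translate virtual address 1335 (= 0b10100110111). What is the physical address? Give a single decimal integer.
vaddr = 1335 = 0b10100110111
Split: l1_idx=5, l2_idx=1, offset=23
L1[5] = 0
L2[0][1] = 97
paddr = 97 * 32 + 23 = 3127

Answer: 3127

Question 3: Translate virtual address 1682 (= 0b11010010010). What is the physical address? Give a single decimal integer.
Answer: 1330

Derivation:
vaddr = 1682 = 0b11010010010
Split: l1_idx=6, l2_idx=4, offset=18
L1[6] = 2
L2[2][4] = 41
paddr = 41 * 32 + 18 = 1330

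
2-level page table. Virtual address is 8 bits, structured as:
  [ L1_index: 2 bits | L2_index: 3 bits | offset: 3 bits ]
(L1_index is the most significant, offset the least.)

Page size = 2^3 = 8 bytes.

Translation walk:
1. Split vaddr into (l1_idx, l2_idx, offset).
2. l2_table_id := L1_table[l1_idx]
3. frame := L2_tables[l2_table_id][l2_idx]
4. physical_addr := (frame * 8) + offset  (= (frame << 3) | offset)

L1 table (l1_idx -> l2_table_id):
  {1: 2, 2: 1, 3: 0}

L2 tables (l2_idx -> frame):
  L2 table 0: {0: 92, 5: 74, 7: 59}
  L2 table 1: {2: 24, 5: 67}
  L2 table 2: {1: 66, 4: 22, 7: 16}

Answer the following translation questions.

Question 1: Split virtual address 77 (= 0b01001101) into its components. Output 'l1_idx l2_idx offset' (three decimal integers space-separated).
Answer: 1 1 5

Derivation:
vaddr = 77 = 0b01001101
  top 2 bits -> l1_idx = 1
  next 3 bits -> l2_idx = 1
  bottom 3 bits -> offset = 5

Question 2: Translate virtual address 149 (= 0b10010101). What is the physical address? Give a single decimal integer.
Answer: 197

Derivation:
vaddr = 149 = 0b10010101
Split: l1_idx=2, l2_idx=2, offset=5
L1[2] = 1
L2[1][2] = 24
paddr = 24 * 8 + 5 = 197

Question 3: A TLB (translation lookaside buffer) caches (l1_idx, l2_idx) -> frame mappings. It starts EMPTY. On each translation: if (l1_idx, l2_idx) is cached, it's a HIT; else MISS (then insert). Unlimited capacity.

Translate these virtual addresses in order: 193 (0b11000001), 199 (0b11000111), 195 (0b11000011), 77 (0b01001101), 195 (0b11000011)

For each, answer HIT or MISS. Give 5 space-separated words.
Answer: MISS HIT HIT MISS HIT

Derivation:
vaddr=193: (3,0) not in TLB -> MISS, insert
vaddr=199: (3,0) in TLB -> HIT
vaddr=195: (3,0) in TLB -> HIT
vaddr=77: (1,1) not in TLB -> MISS, insert
vaddr=195: (3,0) in TLB -> HIT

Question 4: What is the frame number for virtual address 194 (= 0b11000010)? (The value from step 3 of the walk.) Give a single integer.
vaddr = 194: l1_idx=3, l2_idx=0
L1[3] = 0; L2[0][0] = 92

Answer: 92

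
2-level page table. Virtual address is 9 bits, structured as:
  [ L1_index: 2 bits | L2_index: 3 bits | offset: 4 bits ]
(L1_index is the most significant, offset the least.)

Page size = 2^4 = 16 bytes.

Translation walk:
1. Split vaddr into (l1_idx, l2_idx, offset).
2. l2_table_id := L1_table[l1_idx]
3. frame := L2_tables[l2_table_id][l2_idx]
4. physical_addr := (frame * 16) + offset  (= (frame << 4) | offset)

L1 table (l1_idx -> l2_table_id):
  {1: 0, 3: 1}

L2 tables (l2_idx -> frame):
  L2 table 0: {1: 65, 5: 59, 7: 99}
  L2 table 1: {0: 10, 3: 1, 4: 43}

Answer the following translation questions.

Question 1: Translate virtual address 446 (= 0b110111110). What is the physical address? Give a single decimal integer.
Answer: 30

Derivation:
vaddr = 446 = 0b110111110
Split: l1_idx=3, l2_idx=3, offset=14
L1[3] = 1
L2[1][3] = 1
paddr = 1 * 16 + 14 = 30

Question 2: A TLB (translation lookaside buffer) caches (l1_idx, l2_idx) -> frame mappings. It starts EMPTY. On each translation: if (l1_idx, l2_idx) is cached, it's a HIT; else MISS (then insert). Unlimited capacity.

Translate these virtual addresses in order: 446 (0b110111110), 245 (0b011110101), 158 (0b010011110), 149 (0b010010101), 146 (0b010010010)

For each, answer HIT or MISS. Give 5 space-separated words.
vaddr=446: (3,3) not in TLB -> MISS, insert
vaddr=245: (1,7) not in TLB -> MISS, insert
vaddr=158: (1,1) not in TLB -> MISS, insert
vaddr=149: (1,1) in TLB -> HIT
vaddr=146: (1,1) in TLB -> HIT

Answer: MISS MISS MISS HIT HIT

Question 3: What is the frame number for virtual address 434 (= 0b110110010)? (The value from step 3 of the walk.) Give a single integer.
Answer: 1

Derivation:
vaddr = 434: l1_idx=3, l2_idx=3
L1[3] = 1; L2[1][3] = 1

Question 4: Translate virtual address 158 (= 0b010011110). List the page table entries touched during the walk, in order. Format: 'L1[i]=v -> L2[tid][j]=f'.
Answer: L1[1]=0 -> L2[0][1]=65

Derivation:
vaddr = 158 = 0b010011110
Split: l1_idx=1, l2_idx=1, offset=14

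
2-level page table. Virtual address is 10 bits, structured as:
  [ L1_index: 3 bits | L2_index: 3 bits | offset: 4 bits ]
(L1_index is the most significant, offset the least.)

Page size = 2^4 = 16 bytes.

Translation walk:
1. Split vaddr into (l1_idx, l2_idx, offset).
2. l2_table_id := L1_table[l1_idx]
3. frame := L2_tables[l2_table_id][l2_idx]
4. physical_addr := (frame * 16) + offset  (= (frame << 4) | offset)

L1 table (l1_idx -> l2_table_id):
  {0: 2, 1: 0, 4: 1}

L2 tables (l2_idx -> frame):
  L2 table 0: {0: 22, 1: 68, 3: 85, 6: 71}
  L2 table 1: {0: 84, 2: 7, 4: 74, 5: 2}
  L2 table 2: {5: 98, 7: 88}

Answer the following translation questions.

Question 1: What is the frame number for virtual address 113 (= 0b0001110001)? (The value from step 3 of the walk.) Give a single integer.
vaddr = 113: l1_idx=0, l2_idx=7
L1[0] = 2; L2[2][7] = 88

Answer: 88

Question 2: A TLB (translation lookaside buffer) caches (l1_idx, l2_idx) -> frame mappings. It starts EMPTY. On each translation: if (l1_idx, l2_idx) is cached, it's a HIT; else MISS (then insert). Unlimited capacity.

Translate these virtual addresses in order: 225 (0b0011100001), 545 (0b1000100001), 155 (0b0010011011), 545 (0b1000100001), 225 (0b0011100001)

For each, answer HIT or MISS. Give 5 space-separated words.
Answer: MISS MISS MISS HIT HIT

Derivation:
vaddr=225: (1,6) not in TLB -> MISS, insert
vaddr=545: (4,2) not in TLB -> MISS, insert
vaddr=155: (1,1) not in TLB -> MISS, insert
vaddr=545: (4,2) in TLB -> HIT
vaddr=225: (1,6) in TLB -> HIT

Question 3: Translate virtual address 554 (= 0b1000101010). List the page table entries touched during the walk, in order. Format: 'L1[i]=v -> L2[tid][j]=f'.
vaddr = 554 = 0b1000101010
Split: l1_idx=4, l2_idx=2, offset=10

Answer: L1[4]=1 -> L2[1][2]=7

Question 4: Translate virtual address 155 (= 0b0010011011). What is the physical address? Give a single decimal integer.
vaddr = 155 = 0b0010011011
Split: l1_idx=1, l2_idx=1, offset=11
L1[1] = 0
L2[0][1] = 68
paddr = 68 * 16 + 11 = 1099

Answer: 1099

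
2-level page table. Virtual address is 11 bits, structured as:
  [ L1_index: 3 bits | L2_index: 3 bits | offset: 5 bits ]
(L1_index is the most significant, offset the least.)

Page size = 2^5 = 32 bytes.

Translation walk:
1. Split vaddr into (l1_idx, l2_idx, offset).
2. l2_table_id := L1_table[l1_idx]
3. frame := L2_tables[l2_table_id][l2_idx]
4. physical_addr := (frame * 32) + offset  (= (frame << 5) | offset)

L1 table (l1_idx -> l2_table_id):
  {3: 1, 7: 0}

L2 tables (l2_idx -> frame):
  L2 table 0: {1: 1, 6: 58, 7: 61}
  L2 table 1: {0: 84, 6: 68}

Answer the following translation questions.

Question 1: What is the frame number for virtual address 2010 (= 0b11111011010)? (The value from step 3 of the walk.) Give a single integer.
vaddr = 2010: l1_idx=7, l2_idx=6
L1[7] = 0; L2[0][6] = 58

Answer: 58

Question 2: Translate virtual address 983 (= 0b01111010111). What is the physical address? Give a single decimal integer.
vaddr = 983 = 0b01111010111
Split: l1_idx=3, l2_idx=6, offset=23
L1[3] = 1
L2[1][6] = 68
paddr = 68 * 32 + 23 = 2199

Answer: 2199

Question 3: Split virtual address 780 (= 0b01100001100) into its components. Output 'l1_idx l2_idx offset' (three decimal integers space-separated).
Answer: 3 0 12

Derivation:
vaddr = 780 = 0b01100001100
  top 3 bits -> l1_idx = 3
  next 3 bits -> l2_idx = 0
  bottom 5 bits -> offset = 12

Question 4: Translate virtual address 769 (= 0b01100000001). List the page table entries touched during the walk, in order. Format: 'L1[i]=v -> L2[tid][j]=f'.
Answer: L1[3]=1 -> L2[1][0]=84

Derivation:
vaddr = 769 = 0b01100000001
Split: l1_idx=3, l2_idx=0, offset=1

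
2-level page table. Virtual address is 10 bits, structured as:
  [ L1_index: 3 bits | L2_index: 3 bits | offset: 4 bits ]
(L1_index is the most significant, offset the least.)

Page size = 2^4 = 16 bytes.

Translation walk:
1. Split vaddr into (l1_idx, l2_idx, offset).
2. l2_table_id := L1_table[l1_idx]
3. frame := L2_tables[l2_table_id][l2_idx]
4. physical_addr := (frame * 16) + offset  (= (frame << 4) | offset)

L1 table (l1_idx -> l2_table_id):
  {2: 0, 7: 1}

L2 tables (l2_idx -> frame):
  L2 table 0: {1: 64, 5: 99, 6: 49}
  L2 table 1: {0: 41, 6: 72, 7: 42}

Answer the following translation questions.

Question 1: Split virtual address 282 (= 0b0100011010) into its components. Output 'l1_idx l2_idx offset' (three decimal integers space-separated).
vaddr = 282 = 0b0100011010
  top 3 bits -> l1_idx = 2
  next 3 bits -> l2_idx = 1
  bottom 4 bits -> offset = 10

Answer: 2 1 10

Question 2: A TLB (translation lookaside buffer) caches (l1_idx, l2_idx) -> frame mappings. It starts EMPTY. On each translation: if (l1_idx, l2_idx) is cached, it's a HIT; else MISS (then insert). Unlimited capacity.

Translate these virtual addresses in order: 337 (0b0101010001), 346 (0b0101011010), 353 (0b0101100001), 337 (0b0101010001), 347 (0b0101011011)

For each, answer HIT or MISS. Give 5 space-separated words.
vaddr=337: (2,5) not in TLB -> MISS, insert
vaddr=346: (2,5) in TLB -> HIT
vaddr=353: (2,6) not in TLB -> MISS, insert
vaddr=337: (2,5) in TLB -> HIT
vaddr=347: (2,5) in TLB -> HIT

Answer: MISS HIT MISS HIT HIT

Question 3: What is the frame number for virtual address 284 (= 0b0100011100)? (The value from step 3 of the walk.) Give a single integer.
Answer: 64

Derivation:
vaddr = 284: l1_idx=2, l2_idx=1
L1[2] = 0; L2[0][1] = 64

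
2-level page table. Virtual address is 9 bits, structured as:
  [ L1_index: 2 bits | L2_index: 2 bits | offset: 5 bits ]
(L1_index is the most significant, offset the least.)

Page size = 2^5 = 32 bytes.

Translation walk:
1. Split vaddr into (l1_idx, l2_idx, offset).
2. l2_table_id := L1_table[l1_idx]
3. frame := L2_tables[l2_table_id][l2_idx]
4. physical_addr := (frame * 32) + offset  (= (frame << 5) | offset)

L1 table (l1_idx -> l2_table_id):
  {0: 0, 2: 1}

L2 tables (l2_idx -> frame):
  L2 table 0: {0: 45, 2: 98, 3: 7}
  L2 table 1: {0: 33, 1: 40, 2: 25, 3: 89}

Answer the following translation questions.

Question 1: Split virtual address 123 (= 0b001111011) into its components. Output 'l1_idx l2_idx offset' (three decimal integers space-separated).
Answer: 0 3 27

Derivation:
vaddr = 123 = 0b001111011
  top 2 bits -> l1_idx = 0
  next 2 bits -> l2_idx = 3
  bottom 5 bits -> offset = 27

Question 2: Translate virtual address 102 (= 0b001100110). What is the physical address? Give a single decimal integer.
Answer: 230

Derivation:
vaddr = 102 = 0b001100110
Split: l1_idx=0, l2_idx=3, offset=6
L1[0] = 0
L2[0][3] = 7
paddr = 7 * 32 + 6 = 230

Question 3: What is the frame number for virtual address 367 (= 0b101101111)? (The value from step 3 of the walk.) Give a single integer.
Answer: 89

Derivation:
vaddr = 367: l1_idx=2, l2_idx=3
L1[2] = 1; L2[1][3] = 89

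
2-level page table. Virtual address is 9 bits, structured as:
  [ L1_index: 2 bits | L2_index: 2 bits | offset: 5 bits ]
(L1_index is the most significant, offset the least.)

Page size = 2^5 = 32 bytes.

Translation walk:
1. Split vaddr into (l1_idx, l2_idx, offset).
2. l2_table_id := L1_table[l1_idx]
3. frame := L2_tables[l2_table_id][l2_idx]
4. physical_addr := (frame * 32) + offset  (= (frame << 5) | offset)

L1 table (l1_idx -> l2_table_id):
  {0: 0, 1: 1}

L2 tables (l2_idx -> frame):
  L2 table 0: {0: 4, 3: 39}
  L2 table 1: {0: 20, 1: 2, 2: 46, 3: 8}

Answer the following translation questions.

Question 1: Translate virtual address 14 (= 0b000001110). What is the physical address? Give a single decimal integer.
Answer: 142

Derivation:
vaddr = 14 = 0b000001110
Split: l1_idx=0, l2_idx=0, offset=14
L1[0] = 0
L2[0][0] = 4
paddr = 4 * 32 + 14 = 142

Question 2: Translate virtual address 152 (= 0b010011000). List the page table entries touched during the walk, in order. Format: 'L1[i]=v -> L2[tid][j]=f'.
vaddr = 152 = 0b010011000
Split: l1_idx=1, l2_idx=0, offset=24

Answer: L1[1]=1 -> L2[1][0]=20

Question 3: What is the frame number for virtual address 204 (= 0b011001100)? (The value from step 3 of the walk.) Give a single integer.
vaddr = 204: l1_idx=1, l2_idx=2
L1[1] = 1; L2[1][2] = 46

Answer: 46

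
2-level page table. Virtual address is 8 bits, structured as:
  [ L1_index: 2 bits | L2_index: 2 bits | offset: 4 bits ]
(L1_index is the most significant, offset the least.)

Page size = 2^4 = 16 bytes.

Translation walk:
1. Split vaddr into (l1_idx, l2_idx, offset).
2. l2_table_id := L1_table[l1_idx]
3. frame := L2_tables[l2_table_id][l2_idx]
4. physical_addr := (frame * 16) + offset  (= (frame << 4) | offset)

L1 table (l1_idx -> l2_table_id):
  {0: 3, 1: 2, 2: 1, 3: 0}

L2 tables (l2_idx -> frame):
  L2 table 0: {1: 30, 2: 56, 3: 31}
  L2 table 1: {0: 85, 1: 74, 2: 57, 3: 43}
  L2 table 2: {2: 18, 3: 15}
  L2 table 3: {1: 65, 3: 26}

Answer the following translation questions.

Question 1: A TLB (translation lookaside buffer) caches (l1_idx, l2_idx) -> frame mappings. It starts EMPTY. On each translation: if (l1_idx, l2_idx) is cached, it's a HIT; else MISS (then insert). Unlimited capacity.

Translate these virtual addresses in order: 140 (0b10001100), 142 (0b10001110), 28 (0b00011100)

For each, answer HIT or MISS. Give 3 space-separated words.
Answer: MISS HIT MISS

Derivation:
vaddr=140: (2,0) not in TLB -> MISS, insert
vaddr=142: (2,0) in TLB -> HIT
vaddr=28: (0,1) not in TLB -> MISS, insert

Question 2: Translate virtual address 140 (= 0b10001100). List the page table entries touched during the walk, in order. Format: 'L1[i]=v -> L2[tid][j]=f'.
vaddr = 140 = 0b10001100
Split: l1_idx=2, l2_idx=0, offset=12

Answer: L1[2]=1 -> L2[1][0]=85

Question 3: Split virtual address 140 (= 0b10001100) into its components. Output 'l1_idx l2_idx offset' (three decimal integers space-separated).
vaddr = 140 = 0b10001100
  top 2 bits -> l1_idx = 2
  next 2 bits -> l2_idx = 0
  bottom 4 bits -> offset = 12

Answer: 2 0 12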